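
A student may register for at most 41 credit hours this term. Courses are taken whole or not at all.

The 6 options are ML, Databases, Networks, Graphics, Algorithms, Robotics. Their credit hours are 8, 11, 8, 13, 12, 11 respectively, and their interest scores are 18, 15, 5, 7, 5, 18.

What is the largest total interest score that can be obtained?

This is a 0-1 knapsack instance.
Allowing fractional choices, the relaxed optimum would be about 57.6, but courses are indivisible.
ML + Networks + Graphics + Robotics: credit hours 8 + 8 + 13 + 11 = 40 ≤ 41, interest score 18 + 5 + 7 + 18 = 48.
ML + Databases + Robotics: credit hours 8 + 11 + 11 = 30 ≤ 41, interest score 18 + 15 + 18 = 51.
ML + Databases + Networks + Robotics: credit hours 8 + 11 + 8 + 11 = 38 ≤ 41, interest score 18 + 15 + 5 + 18 = 56.
Best is ML, Databases, Networks, and Robotics with total interest score 56.

56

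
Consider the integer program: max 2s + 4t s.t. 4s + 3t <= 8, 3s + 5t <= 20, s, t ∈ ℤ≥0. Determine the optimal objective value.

Relaxing integrality, the LP optimum is 10.67 at (s,t) = (0, 2.67), which is not an integer point.
(s,t)=(0,2) is feasible, giving 8.
(s,t)=(1,1) is feasible, giving 6.
Maximum is 8 at (s,t)=(0,2).

8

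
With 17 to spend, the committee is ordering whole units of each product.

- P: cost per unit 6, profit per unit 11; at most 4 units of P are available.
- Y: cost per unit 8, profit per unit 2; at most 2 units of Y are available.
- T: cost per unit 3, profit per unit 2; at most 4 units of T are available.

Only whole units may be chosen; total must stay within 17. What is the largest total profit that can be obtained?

This is a bounded integer knapsack.
P has the best ratio (11/6); taking only P gives at most 2×11 = 22 (stopped by the cost limit).
Mixing does better — 2×P and 1×T: cost 15 ≤ 17, profit 2·11 + 1·2 = 24.

24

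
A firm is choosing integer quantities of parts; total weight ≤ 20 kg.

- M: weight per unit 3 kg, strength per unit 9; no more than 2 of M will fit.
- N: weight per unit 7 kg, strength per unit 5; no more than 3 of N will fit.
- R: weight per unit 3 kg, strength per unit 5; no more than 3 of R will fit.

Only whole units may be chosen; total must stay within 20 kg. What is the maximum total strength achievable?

Take 2×M and 3×R: weight 15 ≤ 20, strength 2·9 + 3·5 = 33.
M has the best ratio (9/3) and is taken to its limit of 2; remaining capacity is filled optimally with the others.

33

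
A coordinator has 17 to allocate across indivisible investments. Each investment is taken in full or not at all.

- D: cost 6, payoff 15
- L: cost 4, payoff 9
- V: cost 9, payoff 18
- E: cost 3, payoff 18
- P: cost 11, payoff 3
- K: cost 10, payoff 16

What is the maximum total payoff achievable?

Treat it as a binary knapsack problem.
Allowing fractional choices, the relaxed optimum would be about 50.0, but investments are indivisible.
L + V + E: cost 4 + 9 + 3 = 16 ≤ 17, payoff 9 + 18 + 18 = 45.
L + E + K: cost 4 + 3 + 10 = 17 ≤ 17, payoff 9 + 18 + 16 = 43.
Best is L, V, and E with total payoff 45.

45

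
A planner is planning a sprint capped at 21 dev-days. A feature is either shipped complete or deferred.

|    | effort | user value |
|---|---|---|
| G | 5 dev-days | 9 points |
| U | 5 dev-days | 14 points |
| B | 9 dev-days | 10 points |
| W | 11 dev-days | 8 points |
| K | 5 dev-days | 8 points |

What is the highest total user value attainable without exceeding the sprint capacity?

33

Allowing fractional choices, the relaxed optimum would be about 37.7, but features are indivisible.
G + U + B: effort 5 + 5 + 9 = 19 ≤ 21, user value 9 + 14 + 10 = 33.
U + B + K: effort 5 + 9 + 5 = 19 ≤ 21, user value 14 + 10 + 8 = 32.
Best is G, U, and B with total user value 33.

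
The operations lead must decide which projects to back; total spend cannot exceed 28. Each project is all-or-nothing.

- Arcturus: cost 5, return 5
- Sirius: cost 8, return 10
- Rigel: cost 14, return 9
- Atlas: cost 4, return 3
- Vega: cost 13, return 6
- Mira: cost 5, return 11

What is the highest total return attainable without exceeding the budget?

30

Allowing fractional choices, the relaxed optimum would be about 32.9, but projects are indivisible.
Sirius + Rigel + Mira: cost 8 + 14 + 5 = 27 ≤ 28, return 10 + 9 + 11 = 30.
Arcturus + Sirius + Atlas + Mira: cost 5 + 8 + 4 + 5 = 22 ≤ 28, return 5 + 10 + 3 + 11 = 29.
Best is Sirius, Rigel, and Mira with total return 30.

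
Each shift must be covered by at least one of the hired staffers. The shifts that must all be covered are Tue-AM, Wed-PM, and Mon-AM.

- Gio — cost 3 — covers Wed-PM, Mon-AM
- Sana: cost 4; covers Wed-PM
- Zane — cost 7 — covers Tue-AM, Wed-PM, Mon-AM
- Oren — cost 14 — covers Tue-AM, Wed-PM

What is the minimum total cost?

7

The greedy cost-per-new-shift heuristic would pick Gio and Zane for 10, but a cheaper cover exists.
Zane alone covers Tue-AM, Wed-PM, Mon-AM — every shift.
Total cost: 7.
No cover costs less than 7.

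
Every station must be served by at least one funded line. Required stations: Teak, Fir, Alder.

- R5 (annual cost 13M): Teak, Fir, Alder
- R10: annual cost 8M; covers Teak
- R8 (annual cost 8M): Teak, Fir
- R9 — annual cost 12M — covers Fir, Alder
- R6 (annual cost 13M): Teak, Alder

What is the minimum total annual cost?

R5 alone covers Teak, Fir, Alder — every station.
Total annual cost: 13.

13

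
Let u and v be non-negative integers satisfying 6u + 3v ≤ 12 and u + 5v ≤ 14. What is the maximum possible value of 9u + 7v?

23

(u,v)=(1,2) is feasible, giving 23.
(u,v)=(1,1) is feasible, giving 16.
The best lattice point is (1,2), giving 23.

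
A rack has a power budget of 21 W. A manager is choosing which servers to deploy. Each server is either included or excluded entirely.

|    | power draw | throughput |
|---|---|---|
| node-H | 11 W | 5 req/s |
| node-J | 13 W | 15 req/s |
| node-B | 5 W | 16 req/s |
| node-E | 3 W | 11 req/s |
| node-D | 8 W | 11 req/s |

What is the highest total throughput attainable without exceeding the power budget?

This is a 0-1 knapsack instance.
node-J + node-B + node-E: power draw 13 + 5 + 3 = 21 ≤ 21, throughput 15 + 16 + 11 = 42.
node-B + node-E + node-D: power draw 5 + 3 + 8 = 16 ≤ 21, throughput 16 + 11 + 11 = 38.
node-H + node-B + node-E: power draw 11 + 5 + 3 = 19 ≤ 21, throughput 5 + 16 + 11 = 32.
Best is node-J, node-B, and node-E with total throughput 42.

42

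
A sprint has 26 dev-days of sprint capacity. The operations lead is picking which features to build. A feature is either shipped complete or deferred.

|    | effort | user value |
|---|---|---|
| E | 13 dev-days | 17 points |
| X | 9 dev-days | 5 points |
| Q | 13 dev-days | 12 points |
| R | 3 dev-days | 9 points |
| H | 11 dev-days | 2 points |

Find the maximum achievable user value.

This is an integer program with binary decision variables.
Take E, X, and R: effort 13 + 9 + 3 = 25 ≤ 26, user value 17 + 5 + 9 = 31.
No other feasible combination does better.

31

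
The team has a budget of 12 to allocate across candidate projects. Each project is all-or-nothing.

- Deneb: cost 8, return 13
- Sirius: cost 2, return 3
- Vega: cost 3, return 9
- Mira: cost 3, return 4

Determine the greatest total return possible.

22

Allowing fractional choices, the relaxed optimum would be about 23.5, but projects are indivisible.
Deneb + Mira: cost 8 + 3 = 11 ≤ 12, return 13 + 4 = 17.
Sirius + Vega + Mira: cost 2 + 3 + 3 = 8 ≤ 12, return 3 + 9 + 4 = 16.
Deneb + Vega: cost 8 + 3 = 11 ≤ 12, return 13 + 9 = 22.
Best is Deneb and Vega with total return 22.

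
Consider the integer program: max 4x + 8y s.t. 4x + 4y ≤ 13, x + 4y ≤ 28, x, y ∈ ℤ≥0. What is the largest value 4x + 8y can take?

24

Relaxing integrality, the LP optimum is 26.00 at (x,y) = (0, 3.25), which is not an integer point.
(x,y)=(0,3): 4·0+4·3=12≤13, 1·0+4·3=12≤28, objective 24.
(x,y)=(1,2): 4·1+4·2=12≤13, 1·1+4·2=9≤28, objective 20.
(x,y)=(0,2): 4·0+4·2=8≤13, 1·0+4·2=8≤28, objective 16.
Maximum is 24 at (x,y)=(0,3).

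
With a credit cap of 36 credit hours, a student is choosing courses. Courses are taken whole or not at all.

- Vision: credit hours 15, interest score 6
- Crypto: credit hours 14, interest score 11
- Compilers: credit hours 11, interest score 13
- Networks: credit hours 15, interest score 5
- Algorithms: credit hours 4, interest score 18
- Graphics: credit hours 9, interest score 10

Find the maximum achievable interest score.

42

This is a 0-1 knapsack instance.
Allowing fractional choices, the relaxed optimum would be about 50.4, but courses are indivisible.
Compilers + Algorithms + Graphics: credit hours 11 + 4 + 9 = 24 ≤ 36, interest score 13 + 18 + 10 = 41.
Crypto + Compilers + Algorithms: credit hours 14 + 11 + 4 = 29 ≤ 36, interest score 11 + 13 + 18 = 42.
Crypto + Algorithms + Graphics: credit hours 14 + 4 + 9 = 27 ≤ 36, interest score 11 + 18 + 10 = 39.
Best is Crypto, Compilers, and Algorithms with total interest score 42.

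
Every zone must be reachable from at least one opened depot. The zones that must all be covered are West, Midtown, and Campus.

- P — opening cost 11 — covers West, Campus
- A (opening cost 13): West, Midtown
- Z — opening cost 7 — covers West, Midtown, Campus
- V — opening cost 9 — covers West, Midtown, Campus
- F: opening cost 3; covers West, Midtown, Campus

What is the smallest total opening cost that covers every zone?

This is a weighted set-cover instance.
F alone covers West, Midtown, Campus — every zone.
Total opening cost: 3.
No cover costs less than 3.

3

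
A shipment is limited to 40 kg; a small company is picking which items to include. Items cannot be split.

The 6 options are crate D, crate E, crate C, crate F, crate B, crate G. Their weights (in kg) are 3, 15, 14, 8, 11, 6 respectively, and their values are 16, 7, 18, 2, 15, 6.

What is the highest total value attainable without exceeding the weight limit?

55

crate D + crate C + crate F + crate B: weight 3 + 14 + 8 + 11 = 36 ≤ 40, value 16 + 18 + 2 + 15 = 51.
crate D + crate C + crate B + crate G: weight 3 + 14 + 11 + 6 = 34 ≤ 40, value 16 + 18 + 15 + 6 = 55.
Best is crate D, crate C, crate B, and crate G with total value 55.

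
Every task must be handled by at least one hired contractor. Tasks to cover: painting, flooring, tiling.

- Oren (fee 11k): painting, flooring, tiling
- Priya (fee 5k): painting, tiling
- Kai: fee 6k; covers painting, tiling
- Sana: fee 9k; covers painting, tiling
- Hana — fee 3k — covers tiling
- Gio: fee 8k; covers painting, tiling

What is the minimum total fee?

This is an integer covering problem.
The greedy cost-per-new-task heuristic would pick Priya and Oren for 16, but a cheaper cover exists.
Oren alone covers painting, flooring, tiling — every task.
Total fee: 11.
No cover costs less than 11.

11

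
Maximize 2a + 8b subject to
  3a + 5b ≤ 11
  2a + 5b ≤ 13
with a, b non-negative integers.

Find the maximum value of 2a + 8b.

Relaxing integrality, the LP optimum is 17.60 at (a,b) = (0, 2.2), which is not an integer point.
(a,b)=(0,2): 3·0+5·2=10≤11, 2·0+5·2=10≤13, objective 16.
(a,b)=(1,1): 3·1+5·1=8≤11, 2·1+5·1=7≤13, objective 10.
(a,b)=(0,1): 3·0+5·1=5≤11, 2·0+5·1=5≤13, objective 8.
The best lattice point is (0,2), giving 16.

16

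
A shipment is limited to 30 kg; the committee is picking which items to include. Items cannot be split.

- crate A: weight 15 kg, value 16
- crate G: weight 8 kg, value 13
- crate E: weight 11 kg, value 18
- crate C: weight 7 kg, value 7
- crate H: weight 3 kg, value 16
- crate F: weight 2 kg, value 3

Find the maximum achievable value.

Allowing fractional choices, the relaxed optimum would be about 56.4, but items are indivisible.
crate G + crate E + crate H + crate F: weight 8 + 11 + 3 + 2 = 24 ≤ 30, value 13 + 18 + 16 + 3 = 50.
crate G + crate E + crate C + crate H: weight 8 + 11 + 7 + 3 = 29 ≤ 30, value 13 + 18 + 7 + 16 = 54.
crate A + crate E + crate H: weight 15 + 11 + 3 = 29 ≤ 30, value 16 + 18 + 16 = 50.
Best is crate G, crate E, crate C, and crate H with total value 54.

54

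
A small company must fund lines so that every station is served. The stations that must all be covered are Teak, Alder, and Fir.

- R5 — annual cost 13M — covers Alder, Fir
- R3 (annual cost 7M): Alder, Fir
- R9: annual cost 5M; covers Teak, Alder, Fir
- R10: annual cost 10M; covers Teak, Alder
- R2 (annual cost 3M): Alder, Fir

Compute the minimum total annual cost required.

R9 alone covers Teak, Alder, Fir — every station.
Total annual cost: 5.

5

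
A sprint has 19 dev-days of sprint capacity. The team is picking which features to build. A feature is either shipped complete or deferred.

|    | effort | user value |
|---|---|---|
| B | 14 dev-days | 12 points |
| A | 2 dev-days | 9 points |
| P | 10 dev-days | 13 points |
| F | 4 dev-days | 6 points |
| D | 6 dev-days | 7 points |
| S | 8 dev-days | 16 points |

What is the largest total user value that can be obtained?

32

Allowing fractional choices, the relaxed optimum would be about 37.5, but features are indivisible.
A + F + S: effort 2 + 4 + 8 = 14 ≤ 19, user value 9 + 6 + 16 = 31.
A + D + S: effort 2 + 6 + 8 = 16 ≤ 19, user value 9 + 7 + 16 = 32.
A + P + D: effort 2 + 10 + 6 = 18 ≤ 19, user value 9 + 13 + 7 = 29.
Best is A, D, and S with total user value 32.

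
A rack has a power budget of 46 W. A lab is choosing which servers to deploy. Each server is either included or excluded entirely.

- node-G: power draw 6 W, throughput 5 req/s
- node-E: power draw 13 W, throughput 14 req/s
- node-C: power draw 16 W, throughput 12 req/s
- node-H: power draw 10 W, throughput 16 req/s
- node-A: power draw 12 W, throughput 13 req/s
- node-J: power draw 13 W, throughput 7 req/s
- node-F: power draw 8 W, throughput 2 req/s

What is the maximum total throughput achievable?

Allowing fractional choices, the relaxed optimum would be about 51.8, but servers are indivisible.
node-G + node-E + node-H + node-A: power draw 6 + 13 + 10 + 12 = 41 ≤ 46, throughput 5 + 14 + 16 + 13 = 48.
node-G + node-E + node-C + node-H: power draw 6 + 13 + 16 + 10 = 45 ≤ 46, throughput 5 + 14 + 12 + 16 = 47.
Best is node-G, node-E, node-H, and node-A with total throughput 48.

48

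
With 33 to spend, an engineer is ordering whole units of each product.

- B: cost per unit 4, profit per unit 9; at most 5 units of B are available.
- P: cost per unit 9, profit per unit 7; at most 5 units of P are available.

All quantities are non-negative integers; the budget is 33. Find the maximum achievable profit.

This is a bounded integer knapsack.
B has the best ratio (9/4); taking only B gives at most 5×9 = 45 (stopped by the supply cap of 5).
Mixing does better — 5×B and 1×P: cost 29 ≤ 33, profit 5·9 + 1·7 = 52.

52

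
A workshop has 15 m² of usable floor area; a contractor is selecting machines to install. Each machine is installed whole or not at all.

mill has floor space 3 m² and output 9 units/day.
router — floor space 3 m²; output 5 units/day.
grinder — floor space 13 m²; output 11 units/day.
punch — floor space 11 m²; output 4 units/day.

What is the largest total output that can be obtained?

14

Treat it as a binary knapsack problem.
grinder: floor space 13 ≤ 15, output 11.
mill + router: floor space 3 + 3 = 6 ≤ 15, output 9 + 5 = 14.
mill + punch: floor space 3 + 11 = 14 ≤ 15, output 9 + 4 = 13.
Best is mill and router with total output 14.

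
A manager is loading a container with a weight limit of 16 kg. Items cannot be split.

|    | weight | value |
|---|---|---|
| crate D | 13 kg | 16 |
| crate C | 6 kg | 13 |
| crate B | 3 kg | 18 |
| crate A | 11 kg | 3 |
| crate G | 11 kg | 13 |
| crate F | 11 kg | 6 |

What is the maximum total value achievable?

34

This is a 0-1 knapsack instance.
Take crate D and crate B: weight 13 + 3 = 16 ≤ 16, value 16 + 18 = 34.
No other feasible combination does better.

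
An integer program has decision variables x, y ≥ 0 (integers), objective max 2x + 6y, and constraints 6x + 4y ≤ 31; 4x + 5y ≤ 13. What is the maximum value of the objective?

(x,y)=(0,2): 6·0+4·2=8≤31, 4·0+5·2=10≤13, objective 12.
(x,y)=(1,1): 6·1+4·1=10≤31, 4·1+5·1=9≤13, objective 8.
Maximum is 12 at (x,y)=(0,2).

12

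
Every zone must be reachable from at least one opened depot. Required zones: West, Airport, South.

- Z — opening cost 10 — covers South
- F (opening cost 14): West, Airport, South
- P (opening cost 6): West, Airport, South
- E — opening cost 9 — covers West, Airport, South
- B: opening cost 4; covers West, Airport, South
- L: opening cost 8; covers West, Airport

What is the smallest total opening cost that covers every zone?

4

B alone covers West, Airport, South — every zone.
Total opening cost: 4.
No cover costs less than 4.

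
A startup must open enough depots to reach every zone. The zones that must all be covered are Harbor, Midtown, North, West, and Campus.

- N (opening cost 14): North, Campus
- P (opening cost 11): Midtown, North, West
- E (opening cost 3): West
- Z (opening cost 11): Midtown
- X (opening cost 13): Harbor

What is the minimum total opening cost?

38

Choose N, P, and X: together they cover Harbor, Midtown, North, West, Campus — every zone.
Total opening cost: 14 + 11 + 13 = 38.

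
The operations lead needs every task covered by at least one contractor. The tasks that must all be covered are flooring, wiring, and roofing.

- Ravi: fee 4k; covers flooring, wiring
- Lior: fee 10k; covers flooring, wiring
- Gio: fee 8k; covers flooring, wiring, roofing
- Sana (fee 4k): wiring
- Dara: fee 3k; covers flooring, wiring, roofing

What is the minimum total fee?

Dara alone covers flooring, wiring, roofing — every task.
Total fee: 3.
No cover costs less than 3.

3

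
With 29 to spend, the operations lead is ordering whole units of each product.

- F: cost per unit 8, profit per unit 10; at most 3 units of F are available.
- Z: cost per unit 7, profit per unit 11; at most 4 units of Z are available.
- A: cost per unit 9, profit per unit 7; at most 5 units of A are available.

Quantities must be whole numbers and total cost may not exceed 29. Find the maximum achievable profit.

Take 4×Z: cost 28 ≤ 29, profit 4·11 = 44.
Z has the best ratio (11/7) and is taken to its limit of 4; remaining capacity is filled optimally with the others.

44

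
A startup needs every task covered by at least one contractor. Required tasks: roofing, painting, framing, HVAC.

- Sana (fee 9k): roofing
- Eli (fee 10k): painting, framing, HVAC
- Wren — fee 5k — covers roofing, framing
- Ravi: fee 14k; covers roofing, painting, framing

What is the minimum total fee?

15

Choose Eli and Wren: together they cover roofing, painting, framing, HVAC — every task.
Total fee: 10 + 5 = 15.
No cover costs less than 15.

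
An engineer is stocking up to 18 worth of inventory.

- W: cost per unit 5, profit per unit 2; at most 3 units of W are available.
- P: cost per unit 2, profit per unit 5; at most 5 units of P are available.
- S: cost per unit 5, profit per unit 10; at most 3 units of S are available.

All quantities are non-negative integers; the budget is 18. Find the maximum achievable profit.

40

This is a bounded integer knapsack.
Take 4×P and 2×S: cost 18 ≤ 18, profit 4·5 + 2·10 = 40.
No other integer combination yields more.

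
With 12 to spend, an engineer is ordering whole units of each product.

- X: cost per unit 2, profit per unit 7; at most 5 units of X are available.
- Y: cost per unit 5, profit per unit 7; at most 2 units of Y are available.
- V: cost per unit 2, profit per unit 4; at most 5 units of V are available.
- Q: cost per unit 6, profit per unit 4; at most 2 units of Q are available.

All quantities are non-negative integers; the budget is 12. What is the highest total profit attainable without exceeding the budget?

39

X has the best ratio (7/2); taking only X gives at most 5×7 = 35 (stopped by the supply cap of 5).
Mixing does better — 5×X and 1×V: cost 12 ≤ 12, profit 5·7 + 1·4 = 39.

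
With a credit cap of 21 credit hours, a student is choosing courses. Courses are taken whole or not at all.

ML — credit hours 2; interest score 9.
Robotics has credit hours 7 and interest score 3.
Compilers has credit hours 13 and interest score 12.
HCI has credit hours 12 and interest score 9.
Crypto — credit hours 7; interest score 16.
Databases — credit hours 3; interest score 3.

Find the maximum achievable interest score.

34

Treat it as a binary knapsack problem.
Allowing fractional choices, the relaxed optimum would be about 36.3, but courses are indivisible.
ML + HCI + Crypto: credit hours 2 + 12 + 7 = 21 ≤ 21, interest score 9 + 9 + 16 = 34.
ML + Crypto + Databases: credit hours 2 + 7 + 3 = 12 ≤ 21, interest score 9 + 16 + 3 = 28.
ML + Robotics + Crypto + Databases: credit hours 2 + 7 + 7 + 3 = 19 ≤ 21, interest score 9 + 3 + 16 + 3 = 31.
Best is ML, HCI, and Crypto with total interest score 34.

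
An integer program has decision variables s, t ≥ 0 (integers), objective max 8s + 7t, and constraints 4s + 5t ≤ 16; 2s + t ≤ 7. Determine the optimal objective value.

24

The continuous relaxation peaks at (3.17, 0.667) with value 30.00; rounding to a feasible lattice point costs some objective.
(s,t)=(3,0): 4·3+5·0=12≤16, 2·3+1·0=6≤7, objective 24.
(s,t)=(2,1): 4·2+5·1=13≤16, 2·2+1·1=5≤7, objective 23.
(s,t)=(2,0): 4·2+5·0=8≤16, 2·2+1·0=4≤7, objective 16.
No feasible integer point exceeds 24.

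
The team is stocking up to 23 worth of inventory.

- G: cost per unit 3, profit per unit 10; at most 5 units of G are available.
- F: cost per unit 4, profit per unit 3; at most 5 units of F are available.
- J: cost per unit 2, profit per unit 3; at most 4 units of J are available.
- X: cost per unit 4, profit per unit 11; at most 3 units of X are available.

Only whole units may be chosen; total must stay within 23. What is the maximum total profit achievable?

5×G, 2×J, and 1×X: cost 23 ≤ 23, profit 5·10 + 2·3 + 1·11 = 67.
5×G and 2×X: cost 23 ≤ 23, profit 5·10 + 2·11 = 72.
Best is 72.

72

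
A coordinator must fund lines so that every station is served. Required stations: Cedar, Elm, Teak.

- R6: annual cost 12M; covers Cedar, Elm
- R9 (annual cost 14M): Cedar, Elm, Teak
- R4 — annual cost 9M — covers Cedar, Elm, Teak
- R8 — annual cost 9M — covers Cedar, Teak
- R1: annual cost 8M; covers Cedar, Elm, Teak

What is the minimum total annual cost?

8

R1 alone covers Cedar, Elm, Teak — every station.
Total annual cost: 8.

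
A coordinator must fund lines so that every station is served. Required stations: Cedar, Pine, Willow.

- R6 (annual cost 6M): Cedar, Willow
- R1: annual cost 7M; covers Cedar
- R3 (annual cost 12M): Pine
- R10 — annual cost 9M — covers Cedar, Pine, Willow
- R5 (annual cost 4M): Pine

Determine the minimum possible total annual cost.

The greedy cost-per-new-station heuristic would pick R6 and R5 for 10, but a cheaper cover exists.
R10 alone covers Cedar, Pine, Willow — every station.
Total annual cost: 9.
No cover costs less than 9.

9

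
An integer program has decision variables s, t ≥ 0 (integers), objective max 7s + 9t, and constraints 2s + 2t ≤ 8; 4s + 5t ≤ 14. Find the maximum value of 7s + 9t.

Relaxing integrality, the LP optimum is 25.20 at (s,t) = (0, 2.8), which is not an integer point.
(s,t)=(1,2): 2·1+2·2=6≤8, 4·1+5·2=14≤14, objective 25.
(s,t)=(2,1): 2·2+2·1=6≤8, 4·2+5·1=13≤14, objective 23.
(s,t)=(0,2): 2·0+2·2=4≤8, 4·0+5·2=10≤14, objective 18.
No feasible integer point exceeds 25.

25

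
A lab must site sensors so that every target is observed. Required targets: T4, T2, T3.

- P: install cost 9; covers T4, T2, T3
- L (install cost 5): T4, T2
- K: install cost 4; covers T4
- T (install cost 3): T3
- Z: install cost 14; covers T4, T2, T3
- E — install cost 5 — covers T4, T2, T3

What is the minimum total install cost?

E alone covers T4, T2, T3 — every target.
Total install cost: 5.
No cover costs less than 5.

5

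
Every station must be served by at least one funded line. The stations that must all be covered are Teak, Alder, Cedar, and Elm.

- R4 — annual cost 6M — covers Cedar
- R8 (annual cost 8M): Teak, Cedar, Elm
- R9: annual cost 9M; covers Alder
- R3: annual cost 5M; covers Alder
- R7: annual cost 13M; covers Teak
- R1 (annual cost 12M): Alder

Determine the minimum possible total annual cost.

13

This is an integer covering problem.
Choose R8 and R3: together they cover Teak, Alder, Cedar, Elm — every station.
Total annual cost: 8 + 5 = 13.
No cover costs less than 13.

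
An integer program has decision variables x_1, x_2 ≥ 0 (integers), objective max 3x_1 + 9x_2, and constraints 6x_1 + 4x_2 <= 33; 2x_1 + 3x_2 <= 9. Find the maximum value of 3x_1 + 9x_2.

(x_1,x_2)=(0,3) is feasible, giving 27.
(x_1,x_2)=(1,2) is feasible, giving 21.
(x_1,x_2)=(0,2) is feasible, giving 18.
No feasible integer point exceeds 27.

27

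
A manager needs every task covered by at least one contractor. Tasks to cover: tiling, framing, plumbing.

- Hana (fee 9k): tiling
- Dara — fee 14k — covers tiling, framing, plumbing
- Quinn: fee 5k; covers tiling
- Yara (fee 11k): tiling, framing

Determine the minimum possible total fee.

14

Dara alone covers tiling, framing, plumbing — every task.
Total fee: 14.
No cover costs less than 14.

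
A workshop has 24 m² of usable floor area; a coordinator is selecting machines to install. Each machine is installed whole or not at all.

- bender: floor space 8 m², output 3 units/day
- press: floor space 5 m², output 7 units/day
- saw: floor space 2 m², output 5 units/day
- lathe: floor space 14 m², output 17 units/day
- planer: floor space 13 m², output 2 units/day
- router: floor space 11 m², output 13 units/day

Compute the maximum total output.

Allowing fractional choices, the relaxed optimum would be about 32.5, but machines are indivisible.
press + saw + lathe: floor space 5 + 2 + 14 = 21 ≤ 24, output 7 + 5 + 17 = 29.
press + saw + router: floor space 5 + 2 + 11 = 18 ≤ 24, output 7 + 5 + 13 = 25.
Best is press, saw, and lathe with total output 29.

29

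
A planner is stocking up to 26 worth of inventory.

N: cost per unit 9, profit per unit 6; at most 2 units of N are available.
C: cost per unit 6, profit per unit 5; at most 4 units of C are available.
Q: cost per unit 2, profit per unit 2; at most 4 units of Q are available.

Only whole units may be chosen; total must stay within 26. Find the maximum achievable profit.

23

Q has the best ratio (2/2); taking only Q gives at most 4×2 = 8 (stopped by the supply cap of 4).
Mixing does better — 3×C and 4×Q: cost 26 ≤ 26, profit 3·5 + 4·2 = 23.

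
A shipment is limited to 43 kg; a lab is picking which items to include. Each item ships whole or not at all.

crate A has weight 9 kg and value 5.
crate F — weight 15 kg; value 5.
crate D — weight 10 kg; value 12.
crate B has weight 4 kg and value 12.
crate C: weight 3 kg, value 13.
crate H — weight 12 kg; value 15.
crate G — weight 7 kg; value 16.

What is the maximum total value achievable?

crate A + crate B + crate C + crate H + crate G: weight 9 + 4 + 3 + 12 + 7 = 35 ≤ 43, value 5 + 12 + 13 + 15 + 16 = 61.
crate D + crate B + crate C + crate H + crate G: weight 10 + 4 + 3 + 12 + 7 = 36 ≤ 43, value 12 + 12 + 13 + 15 + 16 = 68.
Best is crate D, crate B, crate C, crate H, and crate G with total value 68.

68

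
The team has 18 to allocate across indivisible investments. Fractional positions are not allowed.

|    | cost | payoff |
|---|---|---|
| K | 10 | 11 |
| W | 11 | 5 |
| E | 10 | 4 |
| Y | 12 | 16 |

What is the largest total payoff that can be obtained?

W: cost 11 ≤ 18, payoff 5.
Y: cost 12 ≤ 18, payoff 16.
K: cost 10 ≤ 18, payoff 11.
Best is Y with total payoff 16.

16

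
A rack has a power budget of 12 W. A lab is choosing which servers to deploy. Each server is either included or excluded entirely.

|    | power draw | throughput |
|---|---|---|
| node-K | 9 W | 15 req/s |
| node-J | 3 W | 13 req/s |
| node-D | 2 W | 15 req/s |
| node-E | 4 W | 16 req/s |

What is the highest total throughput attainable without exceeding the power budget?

44

This is an integer program with binary decision variables.
Allowing fractional choices, the relaxed optimum would be about 49.0, but servers are indivisible.
node-J + node-D + node-E: power draw 3 + 2 + 4 = 9 ≤ 12, throughput 13 + 15 + 16 = 44.
node-D + node-E: power draw 2 + 4 = 6 ≤ 12, throughput 15 + 16 = 31.
Best is node-J, node-D, and node-E with total throughput 44.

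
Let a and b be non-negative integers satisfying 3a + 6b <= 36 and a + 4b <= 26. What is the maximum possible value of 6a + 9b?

(a,b)=(12,0): 3·12+6·0=36≤36, 1·12+4·0=12≤26, objective 72.
(a,b)=(11,0): 3·11+6·0=33≤36, 1·11+4·0=11≤26, objective 66.
Maximum is 72 at (a,b)=(12,0).

72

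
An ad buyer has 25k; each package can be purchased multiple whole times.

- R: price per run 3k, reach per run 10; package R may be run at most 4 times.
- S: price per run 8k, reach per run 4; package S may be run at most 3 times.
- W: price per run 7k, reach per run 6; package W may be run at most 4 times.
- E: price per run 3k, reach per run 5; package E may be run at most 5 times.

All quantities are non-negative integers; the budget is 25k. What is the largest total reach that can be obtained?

R has the best ratio (10/3); taking only R gives at most 4×10 = 40 (stopped by the supply cap of 4).
Mixing does better — 4×R and 4×E: price 24 ≤ 25, reach 4·10 + 4·5 = 60.

60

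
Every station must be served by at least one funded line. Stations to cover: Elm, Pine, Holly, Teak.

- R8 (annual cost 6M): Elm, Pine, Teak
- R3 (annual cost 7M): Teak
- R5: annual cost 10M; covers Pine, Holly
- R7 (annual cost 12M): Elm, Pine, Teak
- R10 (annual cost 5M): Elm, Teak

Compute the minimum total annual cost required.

15

The greedy cost-per-new-station heuristic would pick R8 and R5 for 16, but a cheaper cover exists.
Choose R5 and R10: together they cover Elm, Pine, Holly, Teak — every station.
Total annual cost: 10 + 5 = 15.
No cover costs less than 15.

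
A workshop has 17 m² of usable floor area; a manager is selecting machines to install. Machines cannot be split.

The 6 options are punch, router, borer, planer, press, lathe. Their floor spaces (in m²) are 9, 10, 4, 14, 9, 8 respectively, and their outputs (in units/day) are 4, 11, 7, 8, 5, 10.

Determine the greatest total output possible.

Treat it as a binary knapsack problem.
Take router and borer: floor space 10 + 4 = 14 ≤ 17, output 11 + 7 = 18.
No other feasible combination does better.

18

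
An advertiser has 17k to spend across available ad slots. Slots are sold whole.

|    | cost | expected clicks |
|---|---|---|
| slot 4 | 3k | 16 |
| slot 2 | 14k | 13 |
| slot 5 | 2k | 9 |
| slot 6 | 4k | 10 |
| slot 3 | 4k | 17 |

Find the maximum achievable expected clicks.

52

slot 4 + slot 5 + slot 3: cost 3 + 2 + 4 = 9 ≤ 17, expected clicks 16 + 9 + 17 = 42.
slot 4 + slot 6 + slot 3: cost 3 + 4 + 4 = 11 ≤ 17, expected clicks 16 + 10 + 17 = 43.
slot 4 + slot 5 + slot 6 + slot 3: cost 3 + 2 + 4 + 4 = 13 ≤ 17, expected clicks 16 + 9 + 10 + 17 = 52.
Best is slot 4, slot 5, slot 6, and slot 3 with total expected clicks 52.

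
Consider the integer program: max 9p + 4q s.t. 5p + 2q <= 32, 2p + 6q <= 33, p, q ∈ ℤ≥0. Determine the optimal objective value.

(p,q)=(6,1): 5·6+2·1=32≤32, 2·6+6·1=18≤33, objective 58.
(p,q)=(5,3): 5·5+2·3=31≤32, 2·5+6·3=28≤33, objective 57.
(p,q)=(6,0): 5·6+2·0=30≤32, 2·6+6·0=12≤33, objective 54.
The best lattice point is (6,1), giving 58.

58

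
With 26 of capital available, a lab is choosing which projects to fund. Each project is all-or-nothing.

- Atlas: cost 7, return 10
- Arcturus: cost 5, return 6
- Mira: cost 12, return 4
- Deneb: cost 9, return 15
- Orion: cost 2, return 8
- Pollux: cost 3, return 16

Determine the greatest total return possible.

Take Atlas, Arcturus, Deneb, Orion, and Pollux: cost 7 + 5 + 9 + 2 + 3 = 26 ≤ 26, return 10 + 6 + 15 + 8 + 16 = 55.
No other feasible combination does better.

55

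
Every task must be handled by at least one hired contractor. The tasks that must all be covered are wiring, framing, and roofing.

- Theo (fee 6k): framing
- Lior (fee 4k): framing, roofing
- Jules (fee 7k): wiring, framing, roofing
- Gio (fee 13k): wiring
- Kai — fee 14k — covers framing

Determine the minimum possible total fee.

7

Jules alone covers wiring, framing, roofing — every task.
Total fee: 7.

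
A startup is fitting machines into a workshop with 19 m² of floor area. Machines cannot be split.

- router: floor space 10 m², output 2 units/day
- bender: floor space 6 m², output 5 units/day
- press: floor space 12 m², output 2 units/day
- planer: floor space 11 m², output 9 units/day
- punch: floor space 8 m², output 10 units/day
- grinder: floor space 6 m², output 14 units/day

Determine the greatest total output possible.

24

planer + grinder: floor space 11 + 6 = 17 ≤ 19, output 9 + 14 = 23.
bender + grinder: floor space 6 + 6 = 12 ≤ 19, output 5 + 14 = 19.
punch + grinder: floor space 8 + 6 = 14 ≤ 19, output 10 + 14 = 24.
Best is punch and grinder with total output 24.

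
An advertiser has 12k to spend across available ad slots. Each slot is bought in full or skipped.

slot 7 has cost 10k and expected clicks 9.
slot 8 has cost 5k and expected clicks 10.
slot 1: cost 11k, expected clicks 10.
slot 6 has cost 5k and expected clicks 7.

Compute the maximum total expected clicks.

17

This is an integer program with binary decision variables.
slot 8: cost 5 ≤ 12, expected clicks 10.
slot 8 + slot 6: cost 5 + 5 = 10 ≤ 12, expected clicks 10 + 7 = 17.
Best is slot 8 and slot 6 with total expected clicks 17.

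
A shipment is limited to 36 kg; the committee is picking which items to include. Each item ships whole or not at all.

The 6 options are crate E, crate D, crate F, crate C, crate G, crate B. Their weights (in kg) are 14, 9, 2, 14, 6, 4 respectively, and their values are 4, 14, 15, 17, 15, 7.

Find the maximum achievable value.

68

Allowing fractional choices, the relaxed optimum would be about 68.3, but items are indivisible.
crate D + crate F + crate C + crate G: weight 9 + 2 + 14 + 6 = 31 ≤ 36, value 14 + 15 + 17 + 15 = 61.
crate D + crate F + crate C + crate G + crate B: weight 9 + 2 + 14 + 6 + 4 = 35 ≤ 36, value 14 + 15 + 17 + 15 + 7 = 68.
Best is crate D, crate F, crate C, crate G, and crate B with total value 68.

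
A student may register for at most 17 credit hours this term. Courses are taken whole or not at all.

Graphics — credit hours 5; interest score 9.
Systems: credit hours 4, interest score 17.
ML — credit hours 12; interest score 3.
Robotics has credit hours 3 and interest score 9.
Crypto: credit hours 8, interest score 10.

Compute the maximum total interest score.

This is an integer program with binary decision variables.
Graphics + Systems + Robotics: credit hours 5 + 4 + 3 = 12 ≤ 17, interest score 9 + 17 + 9 = 35.
Graphics + Systems + Crypto: credit hours 5 + 4 + 8 = 17 ≤ 17, interest score 9 + 17 + 10 = 36.
Systems + Robotics + Crypto: credit hours 4 + 3 + 8 = 15 ≤ 17, interest score 17 + 9 + 10 = 36.
The maximum interest score is 36; one optimal choice is Systems, Robotics, and Crypto.

36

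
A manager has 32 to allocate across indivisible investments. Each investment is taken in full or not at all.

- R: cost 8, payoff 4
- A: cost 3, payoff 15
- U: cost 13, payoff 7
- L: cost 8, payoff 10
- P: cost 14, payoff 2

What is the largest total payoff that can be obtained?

R + A + L: cost 8 + 3 + 8 = 19 ≤ 32, payoff 4 + 15 + 10 = 29.
R + A + U + L: cost 8 + 3 + 13 + 8 = 32 ≤ 32, payoff 4 + 15 + 7 + 10 = 36.
A + U + L: cost 3 + 13 + 8 = 24 ≤ 32, payoff 15 + 7 + 10 = 32.
Best is R, A, U, and L with total payoff 36.

36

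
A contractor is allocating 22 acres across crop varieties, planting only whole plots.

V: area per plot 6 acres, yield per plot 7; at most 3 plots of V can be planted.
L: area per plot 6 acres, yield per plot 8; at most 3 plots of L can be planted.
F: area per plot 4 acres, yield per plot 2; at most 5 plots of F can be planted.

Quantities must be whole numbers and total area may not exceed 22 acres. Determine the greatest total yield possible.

26

This is a bounded integer knapsack.
L has the best ratio (8/6); taking only L gives at most 3×8 = 24 (stopped by the area limit).
Mixing does better — 3×L and 1×F: area 22 ≤ 22, yield 3·8 + 1·2 = 26.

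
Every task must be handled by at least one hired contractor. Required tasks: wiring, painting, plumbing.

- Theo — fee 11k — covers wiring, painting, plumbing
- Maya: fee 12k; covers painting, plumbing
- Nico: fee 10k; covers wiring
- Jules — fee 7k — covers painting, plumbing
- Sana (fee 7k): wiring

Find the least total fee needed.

The greedy cost-per-new-task heuristic would pick Jules and Sana for 14, but a cheaper cover exists.
Theo alone covers wiring, painting, plumbing — every task.
Total fee: 11.
No cover costs less than 11.

11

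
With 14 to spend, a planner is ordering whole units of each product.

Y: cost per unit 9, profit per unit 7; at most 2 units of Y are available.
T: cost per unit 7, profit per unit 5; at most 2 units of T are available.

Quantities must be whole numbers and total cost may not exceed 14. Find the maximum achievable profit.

This is a bounded integer knapsack.
Y has the best ratio (7/9); taking only Y gives at most 1×7 = 7 (stopped by the cost limit).
Mixing does better — 2×T: cost 14 ≤ 14, profit 2·5 = 10.

10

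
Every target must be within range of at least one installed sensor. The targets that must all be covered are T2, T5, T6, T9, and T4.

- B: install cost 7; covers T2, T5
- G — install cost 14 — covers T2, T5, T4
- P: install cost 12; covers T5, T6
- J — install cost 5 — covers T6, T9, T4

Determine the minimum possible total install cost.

12

Choose B and J: together they cover T2, T5, T6, T9, T4 — every target.
Total install cost: 7 + 5 = 12.
No cover costs less than 12.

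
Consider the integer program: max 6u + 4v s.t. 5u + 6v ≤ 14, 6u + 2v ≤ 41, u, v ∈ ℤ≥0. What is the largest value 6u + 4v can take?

12

The continuous relaxation peaks at (2.8, 0) with value 16.80; rounding to a feasible lattice point costs some objective.
(u,v)=(2,0): 5·2+6·0=10≤14, 6·2+2·0=12≤41, objective 12.
(u,v)=(1,1): 5·1+6·1=11≤14, 6·1+2·1=8≤41, objective 10.
(u,v)=(1,0): 5·1+6·0=5≤14, 6·1+2·0=6≤41, objective 6.
The best lattice point is (2,0), giving 12.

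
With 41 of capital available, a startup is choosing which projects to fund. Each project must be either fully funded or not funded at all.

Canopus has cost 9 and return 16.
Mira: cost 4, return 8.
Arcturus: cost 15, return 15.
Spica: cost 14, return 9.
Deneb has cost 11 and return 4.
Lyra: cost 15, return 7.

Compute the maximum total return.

43

Canopus + Mira + Arcturus: cost 9 + 4 + 15 = 28 ≤ 41, return 16 + 8 + 15 = 39.
Canopus + Mira + Arcturus + Deneb: cost 9 + 4 + 15 + 11 = 39 ≤ 41, return 16 + 8 + 15 + 4 = 43.
Canopus + Arcturus + Spica: cost 9 + 15 + 14 = 38 ≤ 41, return 16 + 15 + 9 = 40.
Best is Canopus, Mira, Arcturus, and Deneb with total return 43.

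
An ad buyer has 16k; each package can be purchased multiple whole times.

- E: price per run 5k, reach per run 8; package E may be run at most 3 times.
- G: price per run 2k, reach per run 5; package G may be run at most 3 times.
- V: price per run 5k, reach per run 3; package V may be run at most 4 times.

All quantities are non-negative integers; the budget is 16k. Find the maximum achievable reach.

31

This is a bounded integer knapsack.
Take 2×E and 3×G: price 16 ≤ 16, reach 2·8 + 3·5 = 31.
G has the best ratio (5/2) and is taken to its limit of 3; remaining capacity is filled optimally with the others.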